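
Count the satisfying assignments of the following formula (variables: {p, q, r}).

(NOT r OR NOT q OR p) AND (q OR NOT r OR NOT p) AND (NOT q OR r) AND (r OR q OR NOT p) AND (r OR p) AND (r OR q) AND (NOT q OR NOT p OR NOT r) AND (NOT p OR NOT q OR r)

1

There are 2^3 = 8 truth assignments over (p, q, r).
Split on q. With q = true, the clauses containing q are satisfied and NOT q drops from the rest; 0 of the 2^2 = 4 assignments to the other variables satisfy what remains.
With q = false, by the same count on the reduced clause set, 1 assignment works.
(One model: p=F, q=F, r=T.)
Total: 0 + 1 = 1.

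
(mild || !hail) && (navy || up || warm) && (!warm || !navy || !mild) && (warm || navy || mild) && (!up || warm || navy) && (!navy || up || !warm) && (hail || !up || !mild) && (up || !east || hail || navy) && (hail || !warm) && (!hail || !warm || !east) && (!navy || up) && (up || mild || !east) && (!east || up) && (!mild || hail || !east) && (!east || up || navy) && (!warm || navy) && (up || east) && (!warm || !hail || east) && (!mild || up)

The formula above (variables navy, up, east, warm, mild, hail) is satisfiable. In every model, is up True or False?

Suppose up = false.
(!navy) alone gives navy = false.
(warm) alone gives warm = true.
Now (!warm) is unsatisfied and unit — conflict.
So every satisfying assignment has up = True.

True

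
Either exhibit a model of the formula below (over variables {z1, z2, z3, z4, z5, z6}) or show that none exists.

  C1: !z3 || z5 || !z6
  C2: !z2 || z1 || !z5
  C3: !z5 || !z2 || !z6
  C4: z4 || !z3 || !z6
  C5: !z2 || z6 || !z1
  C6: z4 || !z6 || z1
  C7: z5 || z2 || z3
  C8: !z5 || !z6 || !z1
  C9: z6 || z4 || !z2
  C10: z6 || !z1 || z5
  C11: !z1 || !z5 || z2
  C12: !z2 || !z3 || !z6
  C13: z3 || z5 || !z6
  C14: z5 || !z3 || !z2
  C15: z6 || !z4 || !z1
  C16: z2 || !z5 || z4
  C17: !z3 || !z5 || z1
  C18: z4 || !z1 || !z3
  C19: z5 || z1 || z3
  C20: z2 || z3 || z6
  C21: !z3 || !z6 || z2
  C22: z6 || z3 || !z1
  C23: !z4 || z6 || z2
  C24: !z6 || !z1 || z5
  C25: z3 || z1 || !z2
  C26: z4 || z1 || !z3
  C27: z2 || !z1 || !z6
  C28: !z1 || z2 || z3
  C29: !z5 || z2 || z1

UNSATISFIABLE

Case z3 = false:
Case z5 = true:
Case z2 = false:
Unit clause (!z1) forces z1 = false.
But (z1) is also a unit clause — contradiction.
Backtrack on z2: now try z2 = true.
Unit clause (z1) forces z1 = true.
Unit clause (!z6) forces z6 = false.
But (z6) is also a unit clause — contradiction.
Neither z2 = true nor z2 = false works.
Backtrack on z5: now try z5 = false.
Unit clause (z2) forces z2 = true.
Unit clause (!z6) forces z6 = false.
Unit clause (!z1) forces z1 = false.
But (z1) is also a unit clause — contradiction.
Neither z5 = true nor z5 = false works.
Backtrack on z3: now try z3 = true.
Case z5 = true:
Unit clause (z1) forces z1 = true.
Unit clause (!z6) forces z6 = false.
Unit clause (!z2) forces z2 = false.
But (z2) is also a unit clause — contradiction.
Backtrack on z5: now try z5 = false.
Unit clause (!z6) forces z6 = false.
Unit clause (!z1) forces z1 = false.
Unit clause (!z2) forces z2 = false.
Unit clause (!z4) forces z4 = false.
But (z4) is also a unit clause — contradiction.
Neither z5 = true nor z5 = false works.
Neither z3 = true nor z3 = false works.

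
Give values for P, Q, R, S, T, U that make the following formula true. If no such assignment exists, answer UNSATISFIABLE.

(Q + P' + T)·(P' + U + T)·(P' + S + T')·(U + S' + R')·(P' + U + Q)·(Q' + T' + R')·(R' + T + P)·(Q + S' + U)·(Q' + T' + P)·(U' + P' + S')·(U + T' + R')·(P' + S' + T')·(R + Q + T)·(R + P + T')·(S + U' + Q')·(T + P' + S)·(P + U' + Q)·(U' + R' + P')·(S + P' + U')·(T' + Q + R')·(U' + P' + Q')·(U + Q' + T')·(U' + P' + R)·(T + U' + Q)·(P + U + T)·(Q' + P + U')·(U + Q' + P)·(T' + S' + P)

UNSATISFIABLE

Branch on Q: set Q = 1.
Branch on T: set T = 0.
Branch on P: set P = 0.
From the singleton clause (R'), R = 0.
From the singleton clause (U), U = 1.
But (U') is also a unit clause — contradiction.
So P must be the other value — set P = 1.
From the singleton clause (U), U = 1.
But (U') is also a unit clause — contradiction.
Neither P = 1 nor P = 0 works.
So T must be the other value — set T = 1.
From the singleton clause (R'), R = 0.
From the singleton clause (P), P = 1.
From the singleton clause (S), S = 1.
But (S') is also a unit clause — contradiction.
Neither T = 1 nor T = 0 works.
So Q must be the other value — set Q = 0.
Branch on P: set P = 0.
From the singleton clause (U'), U = 0.
From the singleton clause (S'), S = 0.
From the singleton clause (T), T = 1.
From the singleton clause (R'), R = 0.
But (R) is also a unit clause — contradiction.
So P must be the other value — set P = 1.
From the singleton clause (T), T = 1.
From the singleton clause (S), S = 1.
But (S') is also a unit clause — contradiction.
Neither P = 1 nor P = 0 works.
Neither Q = 1 nor Q = 0 works.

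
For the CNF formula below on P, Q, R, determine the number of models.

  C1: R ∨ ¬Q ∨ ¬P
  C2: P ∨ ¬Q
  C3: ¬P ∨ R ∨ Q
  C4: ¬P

2

There are 2^3 = 8 truth assignments over (P, Q, R).
Split on Q. With Q = True, the clauses containing Q are satisfied and ¬Q drops from the rest; 0 of the 2^2 = 4 assignments to the other variables satisfy what remains.
With Q = False, by the same count on the reduced clause set, 2 assignments work.
Total: 0 + 2 = 2.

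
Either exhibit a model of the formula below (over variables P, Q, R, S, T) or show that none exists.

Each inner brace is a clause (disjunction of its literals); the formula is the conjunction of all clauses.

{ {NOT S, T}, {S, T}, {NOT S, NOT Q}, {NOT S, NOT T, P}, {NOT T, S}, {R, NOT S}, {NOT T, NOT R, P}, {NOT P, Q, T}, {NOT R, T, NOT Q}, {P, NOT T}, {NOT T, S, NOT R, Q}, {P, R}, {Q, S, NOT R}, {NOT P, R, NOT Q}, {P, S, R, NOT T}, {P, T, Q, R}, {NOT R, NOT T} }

UNSATISFIABLE

Try S = false.
(T) alone gives T = true.
But (NOT T) is also a unit clause — contradiction.
That branch fails; take S = true instead.
(T) alone gives T = true.
(NOT Q) alone gives Q = false.
(P) alone gives P = true.
(R) alone gives R = true.
But (NOT R) is also a unit clause — contradiction.
Either choice for S ends in contradiction.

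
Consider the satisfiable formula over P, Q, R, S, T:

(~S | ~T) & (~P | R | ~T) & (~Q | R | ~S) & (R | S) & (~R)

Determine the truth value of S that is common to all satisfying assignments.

True

Suppose S = 0.
(R) alone gives R = 1.
But (~R) is also a unit clause — contradiction.
So every satisfying assignment has S = True.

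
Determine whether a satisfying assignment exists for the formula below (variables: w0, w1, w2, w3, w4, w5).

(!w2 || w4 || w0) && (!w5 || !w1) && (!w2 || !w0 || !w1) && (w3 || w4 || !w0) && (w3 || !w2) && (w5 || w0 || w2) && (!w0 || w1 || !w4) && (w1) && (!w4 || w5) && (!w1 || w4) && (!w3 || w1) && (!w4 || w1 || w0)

(w1) alone gives w1 = true.
(!w5) alone gives w5 = false.
(!w4) alone gives w4 = false.
That conflicts with the unit clause (w4).
No assignment satisfies every clause.

No, unsatisfiable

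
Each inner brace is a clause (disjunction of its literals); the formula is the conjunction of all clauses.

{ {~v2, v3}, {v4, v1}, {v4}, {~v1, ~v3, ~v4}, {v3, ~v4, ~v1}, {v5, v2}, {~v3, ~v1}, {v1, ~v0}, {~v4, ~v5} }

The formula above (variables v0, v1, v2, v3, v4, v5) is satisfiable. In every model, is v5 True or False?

Suppose v5 = 1.
Unit clause (v4) forces v4 = 1.
But (~v4) is also a unit clause — contradiction.
So every satisfying assignment has v5 = False.

False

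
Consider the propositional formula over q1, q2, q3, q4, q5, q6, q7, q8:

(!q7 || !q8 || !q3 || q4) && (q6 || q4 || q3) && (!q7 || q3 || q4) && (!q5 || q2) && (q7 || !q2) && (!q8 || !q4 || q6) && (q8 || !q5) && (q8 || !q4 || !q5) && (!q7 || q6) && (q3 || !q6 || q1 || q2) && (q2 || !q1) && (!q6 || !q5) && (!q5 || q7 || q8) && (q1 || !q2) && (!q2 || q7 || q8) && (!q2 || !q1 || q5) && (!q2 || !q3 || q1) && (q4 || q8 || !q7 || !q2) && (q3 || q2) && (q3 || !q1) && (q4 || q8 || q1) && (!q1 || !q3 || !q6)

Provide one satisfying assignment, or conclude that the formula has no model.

Try q5 = false.
Try q7 = false.
From the singleton clause (!q2), q2 = false.
From the singleton clause (!q1), q1 = false.
From the singleton clause (q3), q3 = true.
Try q4 = true.
Try q8 = true.
From the singleton clause (q6), q6 = true.
This assignment satisfies each clause.

q1 ↦ false, q2 ↦ false, q3 ↦ true, q4 ↦ true, q5 ↦ false, q6 ↦ true, q7 ↦ false, q8 ↦ true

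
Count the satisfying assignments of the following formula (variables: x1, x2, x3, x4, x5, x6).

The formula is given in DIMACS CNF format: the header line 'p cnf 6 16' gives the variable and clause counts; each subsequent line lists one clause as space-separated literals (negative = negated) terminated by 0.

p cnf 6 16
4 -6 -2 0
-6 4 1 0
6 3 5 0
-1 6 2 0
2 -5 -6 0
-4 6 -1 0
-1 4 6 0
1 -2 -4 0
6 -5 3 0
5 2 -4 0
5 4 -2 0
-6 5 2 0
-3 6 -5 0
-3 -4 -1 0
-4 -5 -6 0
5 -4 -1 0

There are 2^6 = 64 truth assignments over (x1, x2, x3, x4, x5, x6).
Split on x3. With x3 = True, the clauses containing x3 are satisfied and ¬x3 drops from the rest; 1 of the 2^5 = 32 assignments to the other variables satisfy what remains.
With x3 = False, by the same count on the reduced clause set, 0 assignments work.
(One model: x1=F, x2=F, x3=T, x4=F, x5=F, x6=F.)
Total: 1 + 0 = 1.

1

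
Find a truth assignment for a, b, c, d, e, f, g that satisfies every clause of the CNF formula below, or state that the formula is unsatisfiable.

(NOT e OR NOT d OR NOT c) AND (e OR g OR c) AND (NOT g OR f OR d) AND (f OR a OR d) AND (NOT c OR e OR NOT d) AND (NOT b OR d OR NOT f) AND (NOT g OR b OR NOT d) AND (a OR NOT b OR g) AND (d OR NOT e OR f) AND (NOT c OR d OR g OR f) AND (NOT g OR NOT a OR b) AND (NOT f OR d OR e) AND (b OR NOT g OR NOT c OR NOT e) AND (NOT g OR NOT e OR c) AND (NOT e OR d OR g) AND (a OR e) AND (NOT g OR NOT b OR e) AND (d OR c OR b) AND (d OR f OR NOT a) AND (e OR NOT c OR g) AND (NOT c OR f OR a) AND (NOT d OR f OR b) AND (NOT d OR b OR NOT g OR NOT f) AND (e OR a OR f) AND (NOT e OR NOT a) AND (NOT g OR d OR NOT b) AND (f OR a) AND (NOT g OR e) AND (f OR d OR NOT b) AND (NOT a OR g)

Case a = false:
The clause (e) is unit, so e = true.
The clause (f) is unit, so f = true.
Case d = true:
The clause (NOT c) is unit, so c = false.
The clause (NOT g) is unit, so g = false.
The clause (NOT b) is unit, so b = false.
All clauses are satisfied.

a=false, b=false, c=false, d=true, e=true, f=true, g=false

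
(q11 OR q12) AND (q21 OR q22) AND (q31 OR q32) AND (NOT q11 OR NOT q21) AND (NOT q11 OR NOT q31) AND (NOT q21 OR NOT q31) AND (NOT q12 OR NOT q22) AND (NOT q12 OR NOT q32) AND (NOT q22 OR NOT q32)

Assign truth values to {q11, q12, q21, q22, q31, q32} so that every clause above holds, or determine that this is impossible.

UNSATISFIABLE

Case q11 = true:
The clause (NOT q21) is unit, so q21 = false.
The clause (q22) is unit, so q22 = true.
The clause (NOT q31) is unit, so q31 = false.
The clause (q32) is unit, so q32 = true.
Now (NOT q32) is unsatisfied and unit — conflict.
That branch fails; take q11 = false instead.
The clause (q12) is unit, so q12 = true.
The clause (NOT q22) is unit, so q22 = false.
The clause (q21) is unit, so q21 = true.
The clause (NOT q31) is unit, so q31 = false.
The clause (q32) is unit, so q32 = true.
Now (NOT q32) is unsatisfied and unit — conflict.
Neither q11 = true nor q11 = false works.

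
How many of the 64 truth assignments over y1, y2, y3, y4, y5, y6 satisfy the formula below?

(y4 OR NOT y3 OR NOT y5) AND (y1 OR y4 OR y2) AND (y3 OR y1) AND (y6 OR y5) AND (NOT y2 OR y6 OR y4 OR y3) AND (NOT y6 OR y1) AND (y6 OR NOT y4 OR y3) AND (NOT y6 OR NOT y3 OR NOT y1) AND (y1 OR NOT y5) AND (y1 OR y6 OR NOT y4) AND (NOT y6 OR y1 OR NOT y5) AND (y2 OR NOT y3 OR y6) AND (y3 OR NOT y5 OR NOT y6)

6

There are 2^6 = 64 truth assignments over (y1, y2, y3, y4, y5, y6).
Split on y4. With y4 = true, the clauses containing y4 are satisfied and NOT y4 drops from the rest; 3 of the 2^5 = 32 assignments to the other variables satisfy what remains.
With y4 = false, by the same count on the reduced clause set, 3 assignments work.
(One model: y1=T, y2=F, y3=F, y4=F, y5=F, y6=T.)
Total: 3 + 3 = 6.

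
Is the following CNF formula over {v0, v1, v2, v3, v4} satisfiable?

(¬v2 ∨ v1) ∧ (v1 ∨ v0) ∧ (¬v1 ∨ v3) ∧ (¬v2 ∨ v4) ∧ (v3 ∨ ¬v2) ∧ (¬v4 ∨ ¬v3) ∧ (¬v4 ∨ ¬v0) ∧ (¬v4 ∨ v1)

Yes, satisfiable

Case v2 = False:
Case v1 = True:
From the singleton clause (v3), v3 = True.
From the singleton clause (¬v4), v4 = False.
All clauses hold; v0 can take either value.
A satisfying assignment: v0: True,  v1: True,  v2: False,  v3: True,  v4: False.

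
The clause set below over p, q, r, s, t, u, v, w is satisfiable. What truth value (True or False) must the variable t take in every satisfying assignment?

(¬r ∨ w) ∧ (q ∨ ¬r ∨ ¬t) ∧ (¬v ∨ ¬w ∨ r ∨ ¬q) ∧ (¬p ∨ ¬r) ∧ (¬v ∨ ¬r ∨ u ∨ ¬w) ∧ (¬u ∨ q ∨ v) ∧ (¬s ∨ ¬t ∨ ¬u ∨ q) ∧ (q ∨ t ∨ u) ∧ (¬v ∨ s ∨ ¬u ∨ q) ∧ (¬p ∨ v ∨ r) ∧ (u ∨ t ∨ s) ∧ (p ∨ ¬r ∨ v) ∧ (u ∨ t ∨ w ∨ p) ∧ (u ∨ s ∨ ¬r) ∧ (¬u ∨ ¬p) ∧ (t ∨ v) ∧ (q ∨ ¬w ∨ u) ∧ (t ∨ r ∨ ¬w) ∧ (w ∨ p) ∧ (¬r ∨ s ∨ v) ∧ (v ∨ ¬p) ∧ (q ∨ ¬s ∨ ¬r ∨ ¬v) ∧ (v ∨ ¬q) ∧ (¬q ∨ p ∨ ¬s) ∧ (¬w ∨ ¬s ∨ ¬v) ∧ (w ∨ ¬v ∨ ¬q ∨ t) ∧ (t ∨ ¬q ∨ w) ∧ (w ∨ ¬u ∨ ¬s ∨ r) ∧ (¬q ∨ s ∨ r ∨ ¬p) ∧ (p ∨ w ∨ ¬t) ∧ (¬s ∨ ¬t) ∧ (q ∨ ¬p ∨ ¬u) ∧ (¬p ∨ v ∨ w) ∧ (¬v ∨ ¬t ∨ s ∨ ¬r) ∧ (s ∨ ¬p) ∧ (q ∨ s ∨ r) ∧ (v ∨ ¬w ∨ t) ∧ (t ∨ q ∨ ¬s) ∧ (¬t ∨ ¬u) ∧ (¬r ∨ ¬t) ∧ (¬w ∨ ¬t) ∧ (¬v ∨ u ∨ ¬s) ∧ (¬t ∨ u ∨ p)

Suppose t = True.
(¬s) alone gives s = False.
(¬p) alone gives p = False.
(w) alone gives w = True.
But (¬w) is also a unit clause — contradiction.
So every satisfying assignment has t = False.

False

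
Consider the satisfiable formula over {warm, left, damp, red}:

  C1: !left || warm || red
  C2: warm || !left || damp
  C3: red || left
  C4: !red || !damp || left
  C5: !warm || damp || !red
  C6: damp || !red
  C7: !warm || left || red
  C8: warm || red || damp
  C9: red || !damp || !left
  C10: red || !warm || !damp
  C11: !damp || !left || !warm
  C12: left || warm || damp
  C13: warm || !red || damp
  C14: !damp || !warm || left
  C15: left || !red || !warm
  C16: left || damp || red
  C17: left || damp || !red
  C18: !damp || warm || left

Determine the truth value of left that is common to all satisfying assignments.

Suppose left = false.
The clause (red) is unit, so red = true.
The clause (!damp) is unit, so damp = false.
That conflicts with the unit clause (damp).
So every satisfying assignment has left = True.

True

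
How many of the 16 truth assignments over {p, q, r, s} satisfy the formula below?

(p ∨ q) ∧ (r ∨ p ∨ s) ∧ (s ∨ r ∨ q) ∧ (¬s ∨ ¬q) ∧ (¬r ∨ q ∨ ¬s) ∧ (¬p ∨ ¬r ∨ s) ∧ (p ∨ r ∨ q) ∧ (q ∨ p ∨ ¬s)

There are 2^4 = 16 truth assignments over (p, q, r, s).
Split on q. With q = True, the clauses containing q are satisfied and ¬q drops from the rest; 2 of the 2^3 = 8 assignments to the other variables satisfy what remains.
With q = False, by the same count on the reduced clause set, 1 assignment works.
(One model: p=F, q=T, r=T, s=F.)
Total: 2 + 1 = 3.

3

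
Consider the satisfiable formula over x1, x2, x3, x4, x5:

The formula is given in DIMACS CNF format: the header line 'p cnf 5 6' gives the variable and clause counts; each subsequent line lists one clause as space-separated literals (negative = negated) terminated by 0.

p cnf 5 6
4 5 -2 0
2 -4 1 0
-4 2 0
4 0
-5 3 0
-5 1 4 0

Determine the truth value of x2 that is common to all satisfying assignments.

Suppose x2 = False.
From the singleton clause (¬x4), x4 = False.
Now (x4) is unsatisfied and unit — conflict.
So every satisfying assignment has x2 = True.

True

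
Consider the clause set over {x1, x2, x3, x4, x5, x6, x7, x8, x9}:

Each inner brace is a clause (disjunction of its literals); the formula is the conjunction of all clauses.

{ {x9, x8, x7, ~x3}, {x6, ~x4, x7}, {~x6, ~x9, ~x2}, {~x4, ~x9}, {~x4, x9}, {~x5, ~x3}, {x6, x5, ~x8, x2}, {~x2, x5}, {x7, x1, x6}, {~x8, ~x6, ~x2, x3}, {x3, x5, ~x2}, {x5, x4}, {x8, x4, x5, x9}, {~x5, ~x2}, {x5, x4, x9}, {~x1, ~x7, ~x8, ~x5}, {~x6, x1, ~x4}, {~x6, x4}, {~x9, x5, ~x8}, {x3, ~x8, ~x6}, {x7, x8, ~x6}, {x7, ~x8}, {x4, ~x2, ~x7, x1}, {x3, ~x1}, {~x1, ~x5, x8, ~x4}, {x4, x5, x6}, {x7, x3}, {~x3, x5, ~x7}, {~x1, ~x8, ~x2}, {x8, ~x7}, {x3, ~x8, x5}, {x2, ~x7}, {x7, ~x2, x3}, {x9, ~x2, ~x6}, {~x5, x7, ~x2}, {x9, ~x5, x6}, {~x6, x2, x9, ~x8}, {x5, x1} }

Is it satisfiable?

No, unsatisfiable

Try x4 = 0.
From the singleton clause (x5), x5 = 1.
From the singleton clause (~x3), x3 = 0.
From the singleton clause (~x2), x2 = 0.
From the singleton clause (~x6), x6 = 0.
From the singleton clause (~x1), x1 = 0.
From the singleton clause (x7), x7 = 1.
But (~x7) is also a unit clause — contradiction.
Backtrack on x4: now try x4 = 1.
From the singleton clause (~x9), x9 = 0.
But (x9) is also a unit clause — contradiction.
Both values of x4 lead to a conflict.
No assignment satisfies every clause.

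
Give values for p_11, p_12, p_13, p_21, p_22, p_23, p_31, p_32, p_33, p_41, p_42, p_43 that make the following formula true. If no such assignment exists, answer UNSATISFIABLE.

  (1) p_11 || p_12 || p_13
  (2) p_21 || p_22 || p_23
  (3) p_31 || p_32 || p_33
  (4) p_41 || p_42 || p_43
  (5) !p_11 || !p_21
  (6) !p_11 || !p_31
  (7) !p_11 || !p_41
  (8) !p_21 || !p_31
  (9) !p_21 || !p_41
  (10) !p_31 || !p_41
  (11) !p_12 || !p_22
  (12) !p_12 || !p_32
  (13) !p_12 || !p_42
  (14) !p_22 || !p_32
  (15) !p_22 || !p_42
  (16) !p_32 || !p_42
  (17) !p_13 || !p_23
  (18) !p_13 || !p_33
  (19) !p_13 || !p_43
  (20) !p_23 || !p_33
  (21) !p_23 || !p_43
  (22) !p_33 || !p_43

UNSATISFIABLE

Suppose p_11 = false.
Suppose p_12 = true.
From the singleton clause (!p_22), p_22 = false.
From the singleton clause (!p_32), p_32 = false.
From the singleton clause (!p_42), p_42 = false.
Suppose p_21 = true.
From the singleton clause (!p_31), p_31 = false.
From the singleton clause (p_33), p_33 = true.
From the singleton clause (!p_41), p_41 = false.
From the singleton clause (p_43), p_43 = true.
Now (!p_43) is unsatisfied and unit — conflict.
Undo p_21 and try p_21 = false.
From the singleton clause (p_23), p_23 = true.
From the singleton clause (!p_13), p_13 = false.
From the singleton clause (!p_33), p_33 = false.
From the singleton clause (p_31), p_31 = true.
From the singleton clause (!p_41), p_41 = false.
From the singleton clause (p_43), p_43 = true.
Now (!p_43) is unsatisfied and unit — conflict.
Neither p_21 = true nor p_21 = false works.
Undo p_12 and try p_12 = false.
From the singleton clause (p_13), p_13 = true.
From the singleton clause (!p_23), p_23 = false.
From the singleton clause (!p_33), p_33 = false.
From the singleton clause (!p_43), p_43 = false.
Suppose p_21 = true.
From the singleton clause (!p_31), p_31 = false.
From the singleton clause (p_32), p_32 = true.
From the singleton clause (!p_41), p_41 = false.
From the singleton clause (p_42), p_42 = true.
Now (!p_42) is unsatisfied and unit — conflict.
Undo p_21 and try p_21 = false.
From the singleton clause (p_22), p_22 = true.
From the singleton clause (!p_32), p_32 = false.
From the singleton clause (p_31), p_31 = true.
From the singleton clause (!p_41), p_41 = false.
From the singleton clause (p_42), p_42 = true.
Now (!p_42) is unsatisfied and unit — conflict.
Neither p_21 = true nor p_21 = false works.
Neither p_12 = true nor p_12 = false works.
Undo p_11 and try p_11 = true.
From the singleton clause (!p_21), p_21 = false.
From the singleton clause (!p_31), p_31 = false.
From the singleton clause (!p_41), p_41 = false.
Suppose p_22 = true.
From the singleton clause (!p_12), p_12 = false.
From the singleton clause (!p_32), p_32 = false.
From the singleton clause (p_33), p_33 = true.
From the singleton clause (!p_42), p_42 = false.
From the singleton clause (p_43), p_43 = true.
Now (!p_43) is unsatisfied and unit — conflict.
Undo p_22 and try p_22 = false.
From the singleton clause (p_23), p_23 = true.
From the singleton clause (!p_13), p_13 = false.
From the singleton clause (!p_33), p_33 = false.
From the singleton clause (p_32), p_32 = true.
From the singleton clause (!p_12), p_12 = false.
From the singleton clause (!p_42), p_42 = false.
From the singleton clause (p_43), p_43 = true.
Now (!p_43) is unsatisfied and unit — conflict.
Neither p_22 = true nor p_22 = false works.
Neither p_11 = true nor p_11 = false works.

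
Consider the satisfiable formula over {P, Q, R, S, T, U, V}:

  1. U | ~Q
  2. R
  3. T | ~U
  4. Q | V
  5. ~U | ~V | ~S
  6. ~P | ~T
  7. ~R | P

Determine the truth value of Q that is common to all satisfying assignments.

Suppose Q = 1.
Unit clause (U) forces U = 1.
Unit clause (R) forces R = 1.
Unit clause (T) forces T = 1.
Unit clause (~P) forces P = 0.
But (P) is also a unit clause — contradiction.
So every satisfying assignment has Q = False.

False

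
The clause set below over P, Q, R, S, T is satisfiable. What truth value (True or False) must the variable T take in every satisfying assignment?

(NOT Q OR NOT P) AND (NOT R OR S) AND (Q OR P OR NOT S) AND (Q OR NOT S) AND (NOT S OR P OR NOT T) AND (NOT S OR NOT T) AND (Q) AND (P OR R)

False

Suppose T = true.
(NOT S) alone gives S = false.
(NOT R) alone gives R = false.
(Q) alone gives Q = true.
(NOT P) alone gives P = false.
But (P) is also a unit clause — contradiction.
So every satisfying assignment has T = False.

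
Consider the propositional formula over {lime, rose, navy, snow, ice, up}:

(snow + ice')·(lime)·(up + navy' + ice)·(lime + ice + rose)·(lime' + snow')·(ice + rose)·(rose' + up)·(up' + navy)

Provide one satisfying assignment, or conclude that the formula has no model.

lime ↦ 1,  rose ↦ 1,  navy ↦ 1,  snow ↦ 0,  ice ↦ 0,  up ↦ 1

The clause (lime) is unit, so lime = 1.
The clause (snow') is unit, so snow = 0.
The clause (ice') is unit, so ice = 0.
The clause (rose) is unit, so rose = 1.
The clause (up) is unit, so up = 1.
The clause (navy) is unit, so navy = 1.
All clauses are satisfied.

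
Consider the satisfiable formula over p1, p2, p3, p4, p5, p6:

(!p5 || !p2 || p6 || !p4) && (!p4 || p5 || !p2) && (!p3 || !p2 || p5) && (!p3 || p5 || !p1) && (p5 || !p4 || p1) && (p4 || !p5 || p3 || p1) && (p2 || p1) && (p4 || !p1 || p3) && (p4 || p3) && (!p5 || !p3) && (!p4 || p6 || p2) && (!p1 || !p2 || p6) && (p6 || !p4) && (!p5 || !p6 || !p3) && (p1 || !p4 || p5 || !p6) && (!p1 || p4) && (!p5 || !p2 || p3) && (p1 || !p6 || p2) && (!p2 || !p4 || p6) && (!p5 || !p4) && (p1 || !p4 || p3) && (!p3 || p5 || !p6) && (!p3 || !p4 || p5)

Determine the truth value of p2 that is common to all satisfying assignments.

False

Suppose p2 = true.
Branch on p4: set p4 = false.
From the singleton clause (p3), p3 = true.
From the singleton clause (p5), p5 = true.
That conflicts with the unit clause (!p5).
Undo p4 and try p4 = true.
From the singleton clause (p5), p5 = true.
That conflicts with the unit clause (!p5).
Both values of p4 lead to a conflict.
So every satisfying assignment has p2 = False.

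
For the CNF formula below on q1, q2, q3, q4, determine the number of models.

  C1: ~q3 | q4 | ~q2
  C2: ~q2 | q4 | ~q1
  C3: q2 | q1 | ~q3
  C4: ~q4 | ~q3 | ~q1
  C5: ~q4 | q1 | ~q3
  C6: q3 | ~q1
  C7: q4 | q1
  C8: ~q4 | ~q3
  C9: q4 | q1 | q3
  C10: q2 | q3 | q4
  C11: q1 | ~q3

There are 2^4 = 16 truth assignments over (q1, q2, q3, q4).
Split on q1. With q1 = 1, the clauses containing q1 are satisfied and ~q1 drops from the rest; 1 of the 2^3 = 8 assignments to the other variables satisfy what remains.
With q1 = 0, by the same count on the reduced clause set, 2 assignments work.
(One model: q1=F, q2=F, q3=F, q4=T.)
Total: 1 + 2 = 3.

3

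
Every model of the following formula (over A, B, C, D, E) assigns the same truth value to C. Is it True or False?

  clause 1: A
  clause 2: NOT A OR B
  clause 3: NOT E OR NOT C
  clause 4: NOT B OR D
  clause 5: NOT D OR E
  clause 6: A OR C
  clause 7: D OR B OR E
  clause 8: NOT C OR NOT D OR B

Suppose C = true.
The clause (A) is unit, so A = true.
The clause (B) is unit, so B = true.
The clause (NOT E) is unit, so E = false.
The clause (D) is unit, so D = true.
That conflicts with the unit clause (NOT D).
So every satisfying assignment has C = False.

False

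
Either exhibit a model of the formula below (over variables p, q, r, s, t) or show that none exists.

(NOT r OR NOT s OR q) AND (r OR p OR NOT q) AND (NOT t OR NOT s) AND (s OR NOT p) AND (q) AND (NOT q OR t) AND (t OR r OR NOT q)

(q) alone gives q = true.
(t) alone gives t = true.
(NOT s) alone gives s = false.
(NOT p) alone gives p = false.
(r) alone gives r = true.
All clauses are satisfied.

p=false, q=true, r=true, s=false, t=true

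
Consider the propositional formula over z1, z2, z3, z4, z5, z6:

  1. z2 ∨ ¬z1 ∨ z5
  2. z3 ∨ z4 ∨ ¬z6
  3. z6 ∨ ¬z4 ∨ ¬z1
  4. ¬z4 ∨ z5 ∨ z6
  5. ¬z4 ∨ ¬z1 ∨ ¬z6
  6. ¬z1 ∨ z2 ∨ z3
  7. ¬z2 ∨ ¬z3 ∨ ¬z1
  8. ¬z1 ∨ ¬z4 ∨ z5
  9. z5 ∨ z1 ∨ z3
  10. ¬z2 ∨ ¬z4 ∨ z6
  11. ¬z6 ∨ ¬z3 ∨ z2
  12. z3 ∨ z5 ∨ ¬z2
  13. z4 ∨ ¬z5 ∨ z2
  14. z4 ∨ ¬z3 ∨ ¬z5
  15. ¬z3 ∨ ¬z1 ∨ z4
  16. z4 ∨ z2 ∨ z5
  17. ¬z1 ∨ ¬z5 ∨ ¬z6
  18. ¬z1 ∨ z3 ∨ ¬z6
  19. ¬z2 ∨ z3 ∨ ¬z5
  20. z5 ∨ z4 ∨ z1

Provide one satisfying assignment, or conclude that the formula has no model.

z1 ↦ False; z2 ↦ False; z3 ↦ False; z4 ↦ True; z5 ↦ True; z6 ↦ False

Try z2 = False.
Try z1 = False.
Try z5 = True.
(z4) alone gives z4 = True.
Try z6 = False.
All clauses hold; z3 can take either value.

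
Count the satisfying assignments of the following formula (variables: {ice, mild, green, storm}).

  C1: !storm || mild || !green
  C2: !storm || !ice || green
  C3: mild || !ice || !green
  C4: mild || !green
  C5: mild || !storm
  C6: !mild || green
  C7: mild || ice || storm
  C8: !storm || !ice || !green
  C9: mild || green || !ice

3

There are 2^4 = 16 truth assignments over (ice, mild, green, storm).
Check each against the 9 clauses (columns in the order ice, mild, green, storm):
  F F F F  ✗ fails (mild || ice || storm)
  F F F T  ✗ fails (mild || !storm)
  F F T F  ✗ fails (mild || !green)
  F F T T  ✗ fails (!storm || mild || !green)
  F T F F  ✗ fails (!mild || green)
  F T F T  ✗ fails (!mild || green)
  F T T F  ✓ satisfies all
  F T T T  ✓ satisfies all
  T F F F  ✗ fails (mild || green || !ice)
  T F F T  ✗ fails (!storm || !ice || green)
  T F T F  ✗ fails (mild || !ice || !green)
  T F T T  ✗ fails (!storm || mild || !green)
  T T F F  ✗ fails (!mild || green)
  T T F T  ✗ fails (!storm || !ice || green)
  T T T F  ✓ satisfies all
  T T T T  ✗ fails (!storm || !ice || !green)
3 of the 16 rows are models.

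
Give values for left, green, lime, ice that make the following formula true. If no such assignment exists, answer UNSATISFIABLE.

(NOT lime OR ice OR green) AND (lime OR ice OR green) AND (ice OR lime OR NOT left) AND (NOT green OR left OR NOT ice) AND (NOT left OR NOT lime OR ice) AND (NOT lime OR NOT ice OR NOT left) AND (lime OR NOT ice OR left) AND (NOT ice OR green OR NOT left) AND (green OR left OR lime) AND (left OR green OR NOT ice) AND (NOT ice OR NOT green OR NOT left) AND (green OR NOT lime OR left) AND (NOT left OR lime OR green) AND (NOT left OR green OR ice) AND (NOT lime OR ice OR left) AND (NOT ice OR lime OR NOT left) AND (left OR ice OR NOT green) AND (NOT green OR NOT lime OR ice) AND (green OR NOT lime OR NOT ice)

UNSATISFIABLE

Try lime = false.
Try ice = true.
Unit clause (left) forces left = true.
But (NOT left) is also a unit clause — contradiction.
That branch fails; take ice = false instead.
Unit clause (green) forces green = true.
Unit clause (NOT left) forces left = false.
But (left) is also a unit clause — contradiction.
Either choice for ice ends in contradiction.
That branch fails; take lime = true instead.
Try ice = true.
Unit clause (NOT left) forces left = false.
Unit clause (NOT green) forces green = false.
But (green) is also a unit clause — contradiction.
That branch fails; take ice = false instead.
Unit clause (green) forces green = true.
But (NOT green) is also a unit clause — contradiction.
Either choice for ice ends in contradiction.
Either choice for lime ends in contradiction.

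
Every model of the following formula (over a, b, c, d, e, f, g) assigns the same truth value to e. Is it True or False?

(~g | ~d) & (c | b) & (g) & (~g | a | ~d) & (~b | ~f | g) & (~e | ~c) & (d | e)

Suppose e = 0.
From the singleton clause (g), g = 1.
From the singleton clause (~d), d = 0.
Now (d) is unsatisfied and unit — conflict.
So every satisfying assignment has e = True.

True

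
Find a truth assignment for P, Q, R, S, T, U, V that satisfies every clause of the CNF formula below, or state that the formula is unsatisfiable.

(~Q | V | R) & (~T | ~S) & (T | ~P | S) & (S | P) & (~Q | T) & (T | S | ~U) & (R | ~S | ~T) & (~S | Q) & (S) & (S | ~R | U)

UNSATISFIABLE

Unit clause (S) forces S = 1.
Unit clause (~T) forces T = 0.
Unit clause (~Q) forces Q = 0.
Now (Q) is unsatisfied and unit — conflict.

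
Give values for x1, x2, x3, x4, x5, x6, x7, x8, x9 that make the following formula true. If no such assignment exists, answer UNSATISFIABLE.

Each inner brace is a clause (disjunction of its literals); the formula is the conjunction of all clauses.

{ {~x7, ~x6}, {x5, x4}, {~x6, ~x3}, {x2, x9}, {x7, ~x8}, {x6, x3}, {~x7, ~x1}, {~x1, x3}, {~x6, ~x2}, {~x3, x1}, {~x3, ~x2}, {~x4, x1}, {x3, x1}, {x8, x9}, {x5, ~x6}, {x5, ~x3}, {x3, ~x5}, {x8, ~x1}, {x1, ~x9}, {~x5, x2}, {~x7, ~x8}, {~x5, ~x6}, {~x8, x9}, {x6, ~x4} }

Suppose x7 = 0.
The clause (~x8) is unit, so x8 = 0.
The clause (x9) is unit, so x9 = 1.
The clause (~x1) is unit, so x1 = 0.
Now (x1) is unsatisfied and unit — conflict.
Backtrack on x7: now try x7 = 1.
The clause (~x6) is unit, so x6 = 0.
The clause (x3) is unit, so x3 = 1.
The clause (~x1) is unit, so x1 = 0.
Now (x1) is unsatisfied and unit — conflict.
Either choice for x7 ends in contradiction.

UNSATISFIABLE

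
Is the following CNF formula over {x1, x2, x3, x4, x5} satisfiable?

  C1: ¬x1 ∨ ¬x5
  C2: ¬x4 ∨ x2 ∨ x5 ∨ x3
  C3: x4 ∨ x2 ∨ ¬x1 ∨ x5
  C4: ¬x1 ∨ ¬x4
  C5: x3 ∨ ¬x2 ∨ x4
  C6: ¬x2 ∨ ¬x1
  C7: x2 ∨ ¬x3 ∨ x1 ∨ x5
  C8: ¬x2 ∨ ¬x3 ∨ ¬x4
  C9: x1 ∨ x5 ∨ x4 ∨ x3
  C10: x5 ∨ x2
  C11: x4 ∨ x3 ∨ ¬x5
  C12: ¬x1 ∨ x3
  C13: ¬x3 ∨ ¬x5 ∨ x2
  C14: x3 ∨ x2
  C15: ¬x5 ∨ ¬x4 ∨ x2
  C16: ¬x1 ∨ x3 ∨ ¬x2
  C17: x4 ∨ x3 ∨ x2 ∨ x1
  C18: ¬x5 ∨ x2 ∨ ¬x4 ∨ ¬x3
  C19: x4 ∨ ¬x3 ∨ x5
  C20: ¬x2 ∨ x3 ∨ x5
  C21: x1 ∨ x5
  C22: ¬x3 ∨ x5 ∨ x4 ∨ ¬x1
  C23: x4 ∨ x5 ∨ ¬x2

Case x1 = False:
(x5) alone gives x5 = True.
Case x4 = True:
(x2) alone gives x2 = True.
(¬x3) alone gives x3 = False.
Every clause now holds.
A satisfying assignment: x1: False,  x2: True,  x3: False,  x4: True,  x5: True.

Yes, satisfiable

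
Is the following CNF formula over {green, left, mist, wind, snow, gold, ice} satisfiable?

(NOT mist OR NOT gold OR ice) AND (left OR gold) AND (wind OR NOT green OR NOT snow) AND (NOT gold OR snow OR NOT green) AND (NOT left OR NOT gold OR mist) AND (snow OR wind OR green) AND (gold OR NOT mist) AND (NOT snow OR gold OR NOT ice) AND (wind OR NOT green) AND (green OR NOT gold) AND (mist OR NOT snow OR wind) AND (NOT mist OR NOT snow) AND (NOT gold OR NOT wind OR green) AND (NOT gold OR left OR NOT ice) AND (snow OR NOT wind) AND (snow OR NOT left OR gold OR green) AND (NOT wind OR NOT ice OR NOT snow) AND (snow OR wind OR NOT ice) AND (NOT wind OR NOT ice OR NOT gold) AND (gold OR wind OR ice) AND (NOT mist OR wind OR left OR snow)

Branch on left: set left = false.
From the singleton clause (gold), gold = true.
From the singleton clause (green), green = true.
From the singleton clause (snow), snow = true.
From the singleton clause (wind), wind = true.
From the singleton clause (NOT mist), mist = false.
From the singleton clause (NOT ice), ice = false.
This assignment satisfies each clause.
A satisfying assignment: green=true,  left=false,  mist=false,  wind=true,  snow=true,  gold=true,  ice=false.

Yes, satisfiable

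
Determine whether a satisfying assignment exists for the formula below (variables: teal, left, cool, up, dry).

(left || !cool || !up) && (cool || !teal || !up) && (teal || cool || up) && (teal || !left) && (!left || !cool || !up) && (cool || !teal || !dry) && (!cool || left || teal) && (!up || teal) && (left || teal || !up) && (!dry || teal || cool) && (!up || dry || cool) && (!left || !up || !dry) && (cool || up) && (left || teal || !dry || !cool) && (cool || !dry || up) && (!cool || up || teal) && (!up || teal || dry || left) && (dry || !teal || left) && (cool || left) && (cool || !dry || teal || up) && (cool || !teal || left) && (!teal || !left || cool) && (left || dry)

Yes, satisfiable

Try teal = true.
Try cool = true.
Try left = true.
(!up) alone gives up = false.
Every clause is now satisfied; dry is unconstrained.
A satisfying assignment: teal ↦ true,  left ↦ true,  cool ↦ true,  up ↦ false,  dry ↦ true.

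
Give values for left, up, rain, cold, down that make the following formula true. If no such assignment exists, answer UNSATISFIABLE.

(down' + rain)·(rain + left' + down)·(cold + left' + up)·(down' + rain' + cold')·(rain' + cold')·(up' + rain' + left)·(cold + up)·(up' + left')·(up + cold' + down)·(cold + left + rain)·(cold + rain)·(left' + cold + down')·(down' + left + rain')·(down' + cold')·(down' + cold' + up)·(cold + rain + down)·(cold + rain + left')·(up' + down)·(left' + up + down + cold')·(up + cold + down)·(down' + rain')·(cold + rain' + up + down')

Case down = 0:
Unit clause (up') forces up = 0.
Unit clause (cold) forces cold = 1.
That conflicts with the unit clause (cold').
Undo down and try down = 1.
Unit clause (rain) forces rain = 1.
That conflicts with the unit clause (rain').
Either choice for down ends in contradiction.

UNSATISFIABLE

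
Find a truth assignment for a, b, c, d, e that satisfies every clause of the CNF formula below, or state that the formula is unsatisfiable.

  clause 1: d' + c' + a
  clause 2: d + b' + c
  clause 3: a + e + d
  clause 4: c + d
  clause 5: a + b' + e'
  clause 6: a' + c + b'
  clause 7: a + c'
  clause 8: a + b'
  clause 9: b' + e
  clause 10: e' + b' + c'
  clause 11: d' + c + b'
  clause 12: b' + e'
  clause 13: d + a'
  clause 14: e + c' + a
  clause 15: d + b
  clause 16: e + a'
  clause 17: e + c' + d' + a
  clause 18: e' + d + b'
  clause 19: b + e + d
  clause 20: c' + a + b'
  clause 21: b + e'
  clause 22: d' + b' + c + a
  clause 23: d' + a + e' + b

Case c = 0:
The clause (d) is unit, so d = 1.
The clause (b') is unit, so b = 0.
The clause (e') is unit, so e = 0.
The clause (a') is unit, so a = 0.
Every clause now holds.

a: 0,  b: 0,  c: 0,  d: 1,  e: 0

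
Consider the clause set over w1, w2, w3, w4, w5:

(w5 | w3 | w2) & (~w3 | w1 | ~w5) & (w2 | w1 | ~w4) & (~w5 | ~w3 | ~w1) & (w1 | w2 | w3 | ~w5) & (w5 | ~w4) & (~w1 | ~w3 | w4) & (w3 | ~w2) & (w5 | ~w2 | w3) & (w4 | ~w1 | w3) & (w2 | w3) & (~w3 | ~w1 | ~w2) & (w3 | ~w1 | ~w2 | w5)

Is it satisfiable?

Yes

Suppose w5 = 0.
(~w4) alone gives w4 = 0.
Suppose w3 = 1.
(~w1) alone gives w1 = 0.
All clauses hold; w2 can take either value.
A satisfying assignment: w1=0; w2=0; w3=1; w4=0; w5=0.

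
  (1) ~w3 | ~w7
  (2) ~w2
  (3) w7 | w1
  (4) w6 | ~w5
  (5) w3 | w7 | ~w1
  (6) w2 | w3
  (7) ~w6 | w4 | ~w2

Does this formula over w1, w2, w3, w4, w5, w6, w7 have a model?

Unit clause (~w2) forces w2 = 0.
Unit clause (w3) forces w3 = 1.
Unit clause (~w7) forces w7 = 0.
Unit clause (w1) forces w1 = 1.
Case w6 = 1:
Every clause is now satisfied; w4, w5 are unconstrained.
A satisfying assignment: w1=1, w2=0, w3=1, w4=1, w5=1, w6=1, w7=0.

Yes, satisfiable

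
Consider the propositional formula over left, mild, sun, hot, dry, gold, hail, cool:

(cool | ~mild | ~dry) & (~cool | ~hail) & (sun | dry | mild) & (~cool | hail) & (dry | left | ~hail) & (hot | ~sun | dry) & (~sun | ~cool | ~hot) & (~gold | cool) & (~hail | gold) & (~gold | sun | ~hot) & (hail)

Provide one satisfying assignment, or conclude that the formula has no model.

UNSATISFIABLE

The clause (hail) is unit, so hail = 1.
The clause (~cool) is unit, so cool = 0.
The clause (~gold) is unit, so gold = 0.
That conflicts with the unit clause (gold).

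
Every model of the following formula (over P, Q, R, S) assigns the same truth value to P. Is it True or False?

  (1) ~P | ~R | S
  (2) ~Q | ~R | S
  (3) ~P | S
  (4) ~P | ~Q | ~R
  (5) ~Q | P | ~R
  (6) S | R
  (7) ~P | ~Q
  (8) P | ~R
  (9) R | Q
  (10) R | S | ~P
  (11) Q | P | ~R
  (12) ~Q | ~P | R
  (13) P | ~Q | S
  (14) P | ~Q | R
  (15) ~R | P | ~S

Suppose P = 0.
(~R) alone gives R = 0.
(S) alone gives S = 1.
(Q) alone gives Q = 1.
That conflicts with the unit clause (~Q).
So every satisfying assignment has P = True.

True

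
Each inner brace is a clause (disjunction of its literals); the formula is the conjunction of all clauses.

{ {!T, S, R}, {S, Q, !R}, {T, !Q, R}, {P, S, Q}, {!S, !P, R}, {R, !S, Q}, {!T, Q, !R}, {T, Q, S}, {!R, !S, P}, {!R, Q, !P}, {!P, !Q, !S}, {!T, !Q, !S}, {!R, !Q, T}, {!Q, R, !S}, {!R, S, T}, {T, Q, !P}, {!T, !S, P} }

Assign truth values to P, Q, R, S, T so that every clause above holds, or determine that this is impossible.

Try T = true.
Try S = false.
From the singleton clause (R), R = true.
From the singleton clause (Q), Q = true.
Every clause is now satisfied; P is unconstrained.

P: false, Q: true, R: true, S: false, T: true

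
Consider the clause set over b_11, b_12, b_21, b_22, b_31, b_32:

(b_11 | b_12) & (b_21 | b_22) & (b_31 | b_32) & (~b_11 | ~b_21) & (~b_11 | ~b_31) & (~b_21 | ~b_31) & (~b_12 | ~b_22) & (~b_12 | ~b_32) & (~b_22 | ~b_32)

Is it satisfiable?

No

Case b_11 = 1:
Unit clause (~b_21) forces b_21 = 0.
Unit clause (b_22) forces b_22 = 1.
Unit clause (~b_31) forces b_31 = 0.
Unit clause (b_32) forces b_32 = 1.
But (~b_32) is also a unit clause — contradiction.
Undo b_11 and try b_11 = 0.
Unit clause (b_12) forces b_12 = 1.
Unit clause (~b_22) forces b_22 = 0.
Unit clause (b_21) forces b_21 = 1.
Unit clause (~b_31) forces b_31 = 0.
Unit clause (b_32) forces b_32 = 1.
But (~b_32) is also a unit clause — contradiction.
Either choice for b_11 ends in contradiction.
No assignment satisfies every clause.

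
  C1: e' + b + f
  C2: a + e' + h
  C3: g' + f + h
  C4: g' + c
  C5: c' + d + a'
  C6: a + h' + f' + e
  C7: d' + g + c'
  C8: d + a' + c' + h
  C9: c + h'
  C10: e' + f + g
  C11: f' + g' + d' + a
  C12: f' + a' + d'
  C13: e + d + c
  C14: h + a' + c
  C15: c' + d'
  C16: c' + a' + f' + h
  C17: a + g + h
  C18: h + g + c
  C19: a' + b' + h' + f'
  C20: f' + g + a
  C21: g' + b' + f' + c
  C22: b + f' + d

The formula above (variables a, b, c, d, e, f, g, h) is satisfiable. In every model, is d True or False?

Suppose d = 1.
From the singleton clause (c'), c = 0.
From the singleton clause (g'), g = 0.
From the singleton clause (h'), h = 0.
But (h) is also a unit clause — contradiction.
So every satisfying assignment has d = False.

False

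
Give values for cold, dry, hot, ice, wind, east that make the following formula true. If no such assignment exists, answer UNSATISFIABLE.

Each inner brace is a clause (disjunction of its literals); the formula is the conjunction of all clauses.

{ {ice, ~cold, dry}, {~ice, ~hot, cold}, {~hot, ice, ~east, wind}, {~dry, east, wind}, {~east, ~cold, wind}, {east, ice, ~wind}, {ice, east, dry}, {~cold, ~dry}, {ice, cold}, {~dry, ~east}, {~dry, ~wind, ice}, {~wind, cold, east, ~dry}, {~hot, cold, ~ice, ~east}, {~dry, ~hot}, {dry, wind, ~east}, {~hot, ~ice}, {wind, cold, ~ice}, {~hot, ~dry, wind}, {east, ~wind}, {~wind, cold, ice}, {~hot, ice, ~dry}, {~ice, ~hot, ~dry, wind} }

Try cold = 1.
Unit clause (~dry) forces dry = 0.
Unit clause (ice) forces ice = 1.
Unit clause (~hot) forces hot = 0.
Try east = 0.
Unit clause (~wind) forces wind = 0.
All clauses are satisfied.

cold ↦ 1,  dry ↦ 0,  hot ↦ 0,  ice ↦ 1,  wind ↦ 0,  east ↦ 0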